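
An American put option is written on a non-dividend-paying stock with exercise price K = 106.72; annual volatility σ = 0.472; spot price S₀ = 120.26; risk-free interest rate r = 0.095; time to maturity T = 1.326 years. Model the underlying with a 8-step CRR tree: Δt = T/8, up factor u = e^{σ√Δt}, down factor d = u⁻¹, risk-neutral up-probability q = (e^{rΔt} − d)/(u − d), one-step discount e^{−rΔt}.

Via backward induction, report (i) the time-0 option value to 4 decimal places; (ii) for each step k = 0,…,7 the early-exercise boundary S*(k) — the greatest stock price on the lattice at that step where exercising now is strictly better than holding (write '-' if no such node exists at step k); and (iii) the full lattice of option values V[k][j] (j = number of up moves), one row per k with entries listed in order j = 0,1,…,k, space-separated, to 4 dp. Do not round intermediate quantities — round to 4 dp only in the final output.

price = 13.4221
boundary = - - - 67.5703 55.7572 67.5703 55.7572 67.5703
tree:
13.4221
19.7898 7.3095
28.3200 11.6594 3.0741
39.1497 18.1008 5.4142 0.7678
50.9628 27.1777 9.3543 1.5389 0.0000
60.7107 39.1497 15.7477 3.0844 0.0000 0.0000
68.7544 50.9628 25.5479 6.1820 0.0000 0.0000 0.0000
75.3918 60.7107 39.1497 12.3904 0.0000 0.0000 0.0000 0.0000
80.8688 68.7544 50.9628 24.8338 0.0000 0.0000 0.0000 0.0000 0.0000

params: Δt=0.16575 u=1.21187 d=0.82517 q=0.49315 e^(-rΔt)=0.98438
t_8 payoffs: 80.8688 68.7544 50.9628 24.8338 0.0000 0.0000 0.0000 0.0000 0.0000
t_7: node(7,0) S=31.3282 payoff=75.3918 vs cont=73.7245 → 75.3918 [stop]  node(7,1) S=46.0093 payoff=60.7107 vs cont=59.0434 → 60.7107 [stop]  node(7,2) S=67.5703 payoff=39.1497 vs cont=37.4824 → 39.1497 [stop]  node(7,3) S=99.2353 payoff=7.4847 vs cont=12.3904 → 12.3904 [wait]  node(7,4) S=145.7392 payoff=0.0000 vs cont=0.0000 → 0.0000 [wait]  node(7,5) S=214.0359 payoff=0.0000 vs cont=0.0000 → 0.0000 [wait]  node(7,6) S=314.3380 payoff=0.0000 vs cont=0.0000 → 0.0000 [wait]  node(7,7) S=461.6440 payoff=0.0000 vs cont=0.0000 → 0.0000 [wait]  ⇒ S*(7)=67.5703
t_6: node(6,0) S=37.9656 payoff=68.7544 vs cont=67.0871 → 68.7544 [stop]  node(6,1) S=55.7572 payoff=50.9628 vs cont=49.2956 → 50.9628 [stop]  node(6,2) S=81.8862 payoff=24.8338 vs cont=25.5479 → 25.5479 [wait]  node(6,3) S=120.2600 payoff=0.0000 vs cont=6.1820 → 6.1820 [wait]  node(6,4) S=176.6166 payoff=0.0000 vs cont=0.0000 → 0.0000 [wait]  node(6,5) S=259.3831 payoff=0.0000 vs cont=0.0000 → 0.0000 [wait]  node(6,6) S=380.9360 payoff=0.0000 vs cont=0.0000 → 0.0000 [wait]  ⇒ S*(6)=55.7572
t_5: node(5,0) S=46.0093 payoff=60.7107 vs cont=59.0434 → 60.7107 [stop]  node(5,1) S=67.5703 payoff=39.1497 vs cont=37.8291 → 39.1497 [stop]  node(5,2) S=99.2353 payoff=7.4847 vs cont=15.7477 → 15.7477 [wait]  node(5,3) S=145.7392 payoff=0.0000 vs cont=3.0844 → 3.0844 [wait]  node(5,4) S=214.0359 payoff=0.0000 vs cont=0.0000 → 0.0000 [wait]  node(5,5) S=314.3380 payoff=0.0000 vs cont=0.0000 → 0.0000 [wait]  ⇒ S*(5)=67.5703
t_4: node(4,0) S=55.7572 payoff=50.9628 vs cont=49.2956 → 50.9628 [stop]  node(4,1) S=81.8862 payoff=24.8338 vs cont=27.1777 → 27.1777 [wait]  node(4,2) S=120.2600 payoff=0.0000 vs cont=9.3543 → 9.3543 [wait]  node(4,3) S=176.6166 payoff=0.0000 vs cont=1.5389 → 1.5389 [wait]  node(4,4) S=259.3831 payoff=0.0000 vs cont=0.0000 → 0.0000 [wait]  ⇒ S*(4)=55.7572
t_3: node(3,0) S=67.5703 payoff=39.1497 vs cont=38.6203 → 39.1497 [stop]  node(3,1) S=99.2353 payoff=7.4847 vs cont=18.1008 → 18.1008 [wait]  node(3,2) S=145.7392 payoff=0.0000 vs cont=5.4142 → 5.4142 [wait]  node(3,3) S=214.0359 payoff=0.0000 vs cont=0.7678 → 0.7678 [wait]  ⇒ S*(3)=67.5703
t_2: node(2,0) S=81.8862 payoff=24.8338 vs cont=28.3200 → 28.3200 [wait]  node(2,1) S=120.2600 payoff=0.0000 vs cont=11.6594 → 11.6594 [wait]  node(2,2) S=176.6166 payoff=0.0000 vs cont=3.0741 → 3.0741 [wait]  ⇒ S*(2)=-
t_1: node(1,0) S=99.2353 payoff=7.4847 vs cont=19.7898 → 19.7898 [wait]  node(1,1) S=145.7392 payoff=0.0000 vs cont=7.3095 → 7.3095 [wait]  ⇒ S*(1)=-
t_0: node(0,0) S=120.2600 payoff=0.0000 vs cont=13.4221 → 13.4221 [wait]  ⇒ S*(0)=-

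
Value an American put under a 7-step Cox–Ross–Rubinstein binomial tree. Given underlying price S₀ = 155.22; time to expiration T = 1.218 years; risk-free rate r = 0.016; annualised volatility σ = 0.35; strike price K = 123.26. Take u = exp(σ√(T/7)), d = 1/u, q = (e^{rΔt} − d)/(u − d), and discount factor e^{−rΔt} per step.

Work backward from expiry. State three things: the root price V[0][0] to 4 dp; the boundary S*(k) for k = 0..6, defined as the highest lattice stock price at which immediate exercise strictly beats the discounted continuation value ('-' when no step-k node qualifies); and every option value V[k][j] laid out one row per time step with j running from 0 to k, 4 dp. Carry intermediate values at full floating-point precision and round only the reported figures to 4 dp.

price = 8.4966
boundary = - - - - - 74.8032 86.5617
tree:
8.4966
12.8911 3.6519
19.0391 6.1195 0.9250
27.1964 10.0656 1.7603 0.0000
37.2596 16.1481 3.3501 0.0000 0.0000
48.4568 25.0075 6.3756 0.0000 0.0000 0.0000
58.6180 36.6983 12.1336 0.0000 0.0000 0.0000 0.0000
67.3989 48.4568 23.0915 0.0000 0.0000 0.0000 0.0000 0.0000

Δt=0.17400, u=1.15719, d=0.86416, q=0.47308, disc=e^(-rΔt)=0.99722
k=7 terminal: V=max(K-S,0) → 67.3989 48.4568 23.0915 0.0000 0.0000 0.0000 0.0000 0.0000
k=6: j=0 S=64.6420 intr=58.6180 cont=58.2753 V=58.6180[EX]; j=1 S=86.5617 intr=36.6983 cont=36.3556 V=36.6983[EX]; j=2 S=115.9142 intr=7.3458 cont=12.1336 V=12.1336[hold]; j=3 S=155.2200 intr=0.0000 cont=0.0000 V=0.0000[hold]; j=4 S=207.8541 intr=0.0000 cont=0.0000 V=0.0000[hold]; j=5 S=278.3362 intr=0.0000 cont=0.0000 V=0.0000[hold]; j=6 S=372.7183 intr=0.0000 cont=0.0000 V=0.0000[hold]  S*(6)=86.5617
k=5: j=0 S=74.8032 intr=48.4568 cont=48.1141 V=48.4568[EX]; j=1 S=100.1685 intr=23.0915 cont=25.0075 V=25.0075[hold]; j=2 S=134.1350 intr=0.0000 cont=6.3756 V=6.3756[hold]; j=3 S=179.6194 intr=0.0000 cont=0.0000 V=0.0000[hold]; j=4 S=240.5272 intr=0.0000 cont=0.0000 V=0.0000[hold]; j=5 S=322.0885 intr=0.0000 cont=0.0000 V=0.0000[hold]  S*(5)=74.8032
k=4: j=0 S=86.5617 intr=36.6983 cont=37.2596 V=37.2596[hold]; j=1 S=115.9142 intr=7.3458 cont=16.1481 V=16.1481[hold]; j=2 S=155.2200 intr=0.0000 cont=3.3501 V=3.3501[hold]; j=3 S=207.8541 intr=0.0000 cont=0.0000 V=0.0000[hold]; j=4 S=278.3362 intr=0.0000 cont=0.0000 V=0.0000[hold]  S*(4)=-
k=3: j=0 S=100.1685 intr=23.0915 cont=27.1964 V=27.1964[hold]; j=1 S=134.1350 intr=0.0000 cont=10.0656 V=10.0656[hold]; j=2 S=179.6194 intr=0.0000 cont=1.7603 V=1.7603[hold]; j=3 S=240.5272 intr=0.0000 cont=0.0000 V=0.0000[hold]  S*(3)=-
k=2: j=0 S=115.9142 intr=7.3458 cont=19.0391 V=19.0391[hold]; j=1 S=155.2200 intr=0.0000 cont=6.1195 V=6.1195[hold]; j=2 S=207.8541 intr=0.0000 cont=0.9250 V=0.9250[hold]  S*(2)=-
k=1: j=0 S=134.1350 intr=0.0000 cont=12.8911 V=12.8911[hold]; j=1 S=179.6194 intr=0.0000 cont=3.6519 V=3.6519[hold]  S*(1)=-
k=0: j=0 S=155.2200 intr=0.0000 cont=8.4966 V=8.4966[hold]  S*(0)=-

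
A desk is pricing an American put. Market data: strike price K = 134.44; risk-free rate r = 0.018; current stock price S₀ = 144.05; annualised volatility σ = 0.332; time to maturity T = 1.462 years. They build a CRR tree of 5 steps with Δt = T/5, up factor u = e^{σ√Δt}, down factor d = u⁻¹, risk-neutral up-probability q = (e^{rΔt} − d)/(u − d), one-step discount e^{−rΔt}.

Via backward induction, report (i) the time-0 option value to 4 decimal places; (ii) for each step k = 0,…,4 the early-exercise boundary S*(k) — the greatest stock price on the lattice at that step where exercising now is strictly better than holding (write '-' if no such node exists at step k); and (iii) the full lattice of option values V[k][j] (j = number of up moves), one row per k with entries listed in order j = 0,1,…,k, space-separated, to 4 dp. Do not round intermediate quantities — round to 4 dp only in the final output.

params: Δt=0.29240 u=1.19665 d=0.83567 q=0.46986 e^(-rΔt)=0.99475
t_5 payoffs: 75.7346 50.3756 14.0623 0.0000 0.0000 0.0000
t_4: node(4,0) S=70.2498 payoff=64.1902 vs cont=63.4845 → 64.1902 [stop]  node(4,1) S=100.5956 payoff=33.8444 vs cont=33.1386 → 33.8444 [stop]  node(4,2) S=144.0500 payoff=0.0000 vs cont=7.4159 → 7.4159 [wait]  node(4,3) S=206.2754 payoff=0.0000 vs cont=0.0000 → 0.0000 [wait]  node(4,4) S=295.3802 payoff=0.0000 vs cont=0.0000 → 0.0000 [wait]  ⇒ S*(4)=100.5956
t_3: node(3,0) S=84.0644 payoff=50.3756 vs cont=49.6699 → 50.3756 [stop]  node(3,1) S=120.3777 payoff=14.0623 vs cont=21.3143 → 21.3143 [wait]  node(3,2) S=172.3774 payoff=0.0000 vs cont=3.9108 → 3.9108 [wait]  node(3,3) S=246.8394 payoff=0.0000 vs cont=0.0000 → 0.0000 [wait]  ⇒ S*(3)=84.0644
t_2: node(2,0) S=100.5956 payoff=33.8444 vs cont=36.5282 → 36.5282 [wait]  node(2,1) S=144.0500 payoff=0.0000 vs cont=13.0682 → 13.0682 [wait]  node(2,2) S=206.2754 payoff=0.0000 vs cont=2.0624 → 2.0624 [wait]  ⇒ S*(2)=-
t_1: node(1,0) S=120.3777 payoff=14.0623 vs cont=25.3714 → 25.3714 [wait]  node(1,1) S=172.3774 payoff=0.0000 vs cont=7.8556 → 7.8556 [wait]  ⇒ S*(1)=-
t_0: node(0,0) S=144.0500 payoff=0.0000 vs cont=17.0515 → 17.0515 [wait]  ⇒ S*(0)=-

price = 17.0515
boundary = - - - 84.0644 100.5956
tree:
17.0515
25.3714 7.8556
36.5282 13.0682 2.0624
50.3756 21.3143 3.9108 0.0000
64.1902 33.8444 7.4159 0.0000 0.0000
75.7346 50.3756 14.0623 0.0000 0.0000 0.0000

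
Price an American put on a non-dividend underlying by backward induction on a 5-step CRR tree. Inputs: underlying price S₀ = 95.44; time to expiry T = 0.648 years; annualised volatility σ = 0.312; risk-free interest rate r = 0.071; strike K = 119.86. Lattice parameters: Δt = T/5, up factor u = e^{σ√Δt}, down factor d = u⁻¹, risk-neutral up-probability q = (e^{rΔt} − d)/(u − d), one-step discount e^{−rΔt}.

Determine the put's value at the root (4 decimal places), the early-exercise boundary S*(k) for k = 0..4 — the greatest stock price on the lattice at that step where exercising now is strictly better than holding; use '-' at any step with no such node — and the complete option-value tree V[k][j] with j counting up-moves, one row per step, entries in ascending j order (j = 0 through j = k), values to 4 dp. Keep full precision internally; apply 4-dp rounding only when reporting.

Δt=0.12960  u=1.11887  d=0.89376  q=0.51301  discount=0.99084
step 5 (expiry): payoffs max(K−S,0) = 65.4310 51.7218 34.5597 13.0750 0.0000 0.0000
step 4: (k=4,j=0): S=60.8991, (K−S)⁺=58.9609, hold=57.8631 ⇒ V=58.9609 exercise | (k=4,j=1): S=76.2378, (K−S)⁺=43.6222, hold=42.5243 ⇒ V=43.6222 exercise | (k=4,j=2): S=95.4400, (K−S)⁺=24.4200, hold=23.3222 ⇒ V=24.4200 exercise | (k=4,j=3): S=119.4787, (K−S)⁺=0.3813, hold=6.3090 ⇒ V=6.3090 continue | (k=4,j=4): S=149.5720, (K−S)⁺=0.0000, hold=0.0000 ⇒ V=0.0000 continue  boundary S*=95.4400
step 3: (k=3,j=0): S=68.1382, (K−S)⁺=51.7218, hold=50.6240 ⇒ V=51.7218 exercise | (k=3,j=1): S=85.3003, (K−S)⁺=34.5597, hold=33.4619 ⇒ V=34.5597 exercise | (k=3,j=2): S=106.7850, (K−S)⁺=13.0750, hold=14.9902 ⇒ V=14.9902 continue | (k=3,j=3): S=133.6812, (K−S)⁺=0.0000, hold=3.0443 ⇒ V=3.0443 continue  boundary S*=85.3003
step 2: (k=2,j=0): S=76.2378, (K−S)⁺=43.6222, hold=42.5243 ⇒ V=43.6222 exercise | (k=2,j=1): S=95.4400, (K−S)⁺=24.4200, hold=24.2957 ⇒ V=24.4200 exercise | (k=2,j=2): S=119.4787, (K−S)⁺=0.3813, hold=8.7806 ⇒ V=8.7806 continue  boundary S*=95.4400
step 1: (k=1,j=0): S=85.3003, (K−S)⁺=34.5597, hold=33.4619 ⇒ V=34.5597 exercise | (k=1,j=1): S=106.7850, (K−S)⁺=13.0750, hold=16.2466 ⇒ V=16.2466 continue  boundary S*=85.3003
step 0: (k=0,j=0): S=95.4400, (K−S)⁺=24.4200, hold=24.9343 ⇒ V=24.9343 continue  boundary S*=-

price = 24.9343
boundary = - 85.3003 95.4400 85.3003 95.4400
tree:
24.9343
34.5597 16.2466
43.6222 24.4200 8.7806
51.7218 34.5597 14.9902 3.0443
58.9609 43.6222 24.4200 6.3090 0.0000
65.4310 51.7218 34.5597 13.0750 0.0000 0.0000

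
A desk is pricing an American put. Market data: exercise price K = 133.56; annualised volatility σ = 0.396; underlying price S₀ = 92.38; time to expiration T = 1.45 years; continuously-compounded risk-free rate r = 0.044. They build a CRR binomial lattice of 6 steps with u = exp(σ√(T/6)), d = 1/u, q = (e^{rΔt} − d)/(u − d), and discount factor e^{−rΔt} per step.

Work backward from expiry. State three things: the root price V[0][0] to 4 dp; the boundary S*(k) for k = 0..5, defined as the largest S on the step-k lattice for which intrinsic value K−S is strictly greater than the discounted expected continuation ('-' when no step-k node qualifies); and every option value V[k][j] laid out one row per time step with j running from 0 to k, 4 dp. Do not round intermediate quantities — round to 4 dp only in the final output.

price = 43.6362
boundary = - 76.0384 62.5876 76.0384 92.3800 112.2336
tree:
43.6362
57.5216 29.4936
70.9724 42.1931 16.3262
82.0439 57.5216 26.4473 5.6721
91.1569 70.9724 41.1800 10.9984 0.0000
98.6578 82.0439 57.5216 21.3264 0.0000 0.0000
104.8318 91.1569 70.9724 41.1800 0.0000 0.0000 0.0000

Δt=0.24167  u=1.21491  d=0.82310  q=0.47877  discount=0.98942
step 6 (expiry): payoffs max(K−S,0) = 104.8318 91.1569 70.9724 41.1800 0.0000 0.0000 0.0000
step 5: (k=5,j=0): S=34.9022, (K−S)⁺=98.6578, hold=97.2451 ⇒ V=98.6578 exercise | (k=5,j=1): S=51.5161, (K−S)⁺=82.0439, hold=80.6312 ⇒ V=82.0439 exercise | (k=5,j=2): S=76.0384, (K−S)⁺=57.5216, hold=56.1089 ⇒ V=57.5216 exercise | (k=5,j=3): S=112.2336, (K−S)⁺=21.3264, hold=21.2373 ⇒ V=21.3264 exercise | (k=5,j=4): S=165.6582, (K−S)⁺=0.0000, hold=0.0000 ⇒ V=0.0000 continue | (k=5,j=5): S=244.5135, (K−S)⁺=0.0000, hold=0.0000 ⇒ V=0.0000 continue  boundary S*=112.2336
step 4: (k=4,j=0): S=42.4031, (K−S)⁺=91.1569, hold=89.7442 ⇒ V=91.1569 exercise | (k=4,j=1): S=62.5876, (K−S)⁺=70.9724, hold=69.5598 ⇒ V=70.9724 exercise | (k=4,j=2): S=92.3800, (K−S)⁺=41.1800, hold=39.7673 ⇒ V=41.1800 exercise | (k=4,j=3): S=136.3540, (K−S)⁺=0.0000, hold=10.9984 ⇒ V=10.9984 continue | (k=4,j=4): S=201.2602, (K−S)⁺=0.0000, hold=0.0000 ⇒ V=0.0000 continue  boundary S*=92.3800
step 3: (k=3,j=0): S=51.5161, (K−S)⁺=82.0439, hold=80.6312 ⇒ V=82.0439 exercise | (k=3,j=1): S=76.0384, (K−S)⁺=57.5216, hold=56.1089 ⇒ V=57.5216 exercise | (k=3,j=2): S=112.2336, (K−S)⁺=21.3264, hold=26.4473 ⇒ V=26.4473 continue | (k=3,j=3): S=165.6582, (K−S)⁺=0.0000, hold=5.6721 ⇒ V=5.6721 continue  boundary S*=76.0384
step 2: (k=2,j=0): S=62.5876, (K−S)⁺=70.9724, hold=69.5598 ⇒ V=70.9724 exercise | (k=2,j=1): S=92.3800, (K−S)⁺=41.1800, hold=42.1931 ⇒ V=42.1931 continue | (k=2,j=2): S=136.3540, (K−S)⁺=0.0000, hold=16.3262 ⇒ V=16.3262 continue  boundary S*=62.5876
step 1: (k=1,j=0): S=76.0384, (K−S)⁺=57.5216, hold=56.5889 ⇒ V=57.5216 exercise | (k=1,j=1): S=112.2336, (K−S)⁺=21.3264, hold=29.4936 ⇒ V=29.4936 continue  boundary S*=76.0384
step 0: (k=0,j=0): S=92.3800, (K−S)⁺=41.1800, hold=43.6362 ⇒ V=43.6362 continue  boundary S*=-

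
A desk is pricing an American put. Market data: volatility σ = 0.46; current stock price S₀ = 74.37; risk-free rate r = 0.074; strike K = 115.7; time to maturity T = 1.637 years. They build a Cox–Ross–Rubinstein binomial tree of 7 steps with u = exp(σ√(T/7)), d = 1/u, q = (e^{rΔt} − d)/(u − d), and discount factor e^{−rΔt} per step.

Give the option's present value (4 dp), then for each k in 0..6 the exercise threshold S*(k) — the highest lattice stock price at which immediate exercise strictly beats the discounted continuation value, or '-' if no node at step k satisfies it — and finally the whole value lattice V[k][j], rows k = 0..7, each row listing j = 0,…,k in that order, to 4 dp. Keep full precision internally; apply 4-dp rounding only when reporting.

params: Δt=0.23386 u=1.24913 d=0.80055 q=0.48353 e^(-rΔt)=0.98284
t_7 payoffs: 100.0276 91.2458 77.5433 56.1627 22.8019 0.0000 0.0000 0.0000
t_6: node(6,0) S=19.5769 payoff=96.1231 vs cont=94.1381 → 96.1231 [stop]  node(6,1) S=30.5465 payoff=85.1535 vs cont=83.1685 → 85.1535 [stop]  node(6,2) S=47.6628 payoff=68.0372 vs cont=66.0522 → 68.0372 [stop]  node(6,3) S=74.3700 payoff=41.3300 vs cont=39.3450 → 41.3300 [stop]  node(6,4) S=116.0421 payoff=0.0000 vs cont=11.5745 → 11.5745 [wait]  node(6,5) S=181.0647 payoff=0.0000 vs cont=0.0000 → 0.0000 [wait]  node(6,6) S=282.5216 payoff=0.0000 vs cont=0.0000 → 0.0000 [wait]  ⇒ S*(6)=74.3700
t_5: node(5,0) S=24.4542 payoff=91.2458 vs cont=89.2608 → 91.2458 [stop]  node(5,1) S=38.1567 payoff=77.5433 vs cont=75.5583 → 77.5433 [stop]  node(5,2) S=59.5373 payoff=56.1627 vs cont=54.1777 → 56.1627 [stop]  node(5,3) S=92.8981 payoff=22.8019 vs cont=26.4801 → 26.4801 [wait]  node(5,4) S=144.9522 payoff=0.0000 vs cont=5.8753 → 5.8753 [wait]  node(5,5) S=226.1740 payoff=0.0000 vs cont=0.0000 → 0.0000 [wait]  ⇒ S*(5)=59.5373
t_4: node(4,0) S=30.5465 payoff=85.1535 vs cont=83.1685 → 85.1535 [stop]  node(4,1) S=47.6628 payoff=68.0372 vs cont=66.0522 → 68.0372 [stop]  node(4,2) S=74.3700 payoff=41.3300 vs cont=41.0930 → 41.3300 [stop]  node(4,3) S=116.0421 payoff=0.0000 vs cont=16.2337 → 16.2337 [wait]  node(4,4) S=181.0647 payoff=0.0000 vs cont=2.9824 → 2.9824 [wait]  ⇒ S*(4)=74.3700
t_3: node(3,0) S=38.1567 payoff=77.5433 vs cont=75.5583 → 77.5433 [stop]  node(3,1) S=59.5373 payoff=56.1627 vs cont=54.1777 → 56.1627 [stop]  node(3,2) S=92.8981 payoff=22.8019 vs cont=28.6943 → 28.6943 [wait]  node(3,3) S=144.9522 payoff=0.0000 vs cont=9.6577 → 9.6577 [wait]  ⇒ S*(3)=59.5373
t_2: node(2,0) S=47.6628 payoff=68.0372 vs cont=66.0522 → 68.0372 [stop]  node(2,1) S=74.3700 payoff=41.3300 vs cont=42.1452 → 42.1452 [wait]  node(2,2) S=116.0421 payoff=0.0000 vs cont=19.1552 → 19.1552 [wait]  ⇒ S*(2)=47.6628
t_1: node(1,0) S=59.5373 payoff=56.1627 vs cont=54.5652 → 56.1627 [stop]  node(1,1) S=92.8981 payoff=22.8019 vs cont=30.4965 → 30.4965 [wait]  ⇒ S*(1)=59.5373
t_0: node(0,0) S=74.3700 payoff=41.3300 vs cont=43.0017 → 43.0017 [wait]  ⇒ S*(0)=-

price = 43.0017
boundary = - 59.5373 47.6628 59.5373 74.3700 59.5373 74.3700
tree:
43.0017
56.1627 30.4965
68.0372 42.1452 19.1552
77.5433 56.1627 28.6943 9.6577
85.1535 68.0372 41.3300 16.2337 2.9824
91.2458 77.5433 56.1627 26.4801 5.8753 0.0000
96.1231 85.1535 68.0372 41.3300 11.5745 0.0000 0.0000
100.0276 91.2458 77.5433 56.1627 22.8019 0.0000 0.0000 0.0000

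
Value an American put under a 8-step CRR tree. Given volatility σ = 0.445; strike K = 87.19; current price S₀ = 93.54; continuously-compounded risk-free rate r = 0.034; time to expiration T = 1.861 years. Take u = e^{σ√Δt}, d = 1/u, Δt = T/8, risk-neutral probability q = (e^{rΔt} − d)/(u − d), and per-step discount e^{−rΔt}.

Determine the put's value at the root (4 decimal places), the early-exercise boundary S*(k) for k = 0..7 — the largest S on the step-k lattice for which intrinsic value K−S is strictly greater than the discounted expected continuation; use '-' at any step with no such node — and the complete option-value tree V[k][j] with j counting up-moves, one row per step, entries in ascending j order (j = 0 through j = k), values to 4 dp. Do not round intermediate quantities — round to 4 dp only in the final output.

params: Δt=0.23262 u=1.23940 d=0.80684 q=0.46491 e^(-rΔt)=0.99212
t_8 payoffs: 70.3904 61.3838 47.5486 26.2962 0.0000 0.0000 0.0000 0.0000 0.0000
t_7: node(7,0) S=20.8215 payoff=66.3685 vs cont=65.6816 → 66.3685 [stop]  node(7,1) S=31.9843 payoff=55.2057 vs cont=54.5188 → 55.2057 [stop]  node(7,2) S=49.1316 payoff=38.0584 vs cont=37.3715 → 38.0584 [stop]  node(7,3) S=75.4719 payoff=11.7181 vs cont=13.9601 → 13.9601 [wait]  node(7,4) S=115.9337 payoff=0.0000 vs cont=0.0000 → 0.0000 [wait]  node(7,5) S=178.0877 payoff=0.0000 vs cont=0.0000 → 0.0000 [wait]  node(7,6) S=273.5635 payoff=0.0000 vs cont=0.0000 → 0.0000 [wait]  node(7,7) S=420.2255 payoff=0.0000 vs cont=0.0000 → 0.0000 [wait]  ⇒ S*(7)=49.1316
t_6: node(6,0) S=25.8062 payoff=61.3838 vs cont=60.6969 → 61.3838 [stop]  node(6,1) S=39.6414 payoff=47.5486 vs cont=46.8617 → 47.5486 [stop]  node(6,2) S=60.8938 payoff=26.2962 vs cont=26.6434 → 26.6434 [wait]  node(6,3) S=93.5400 payoff=0.0000 vs cont=7.4111 → 7.4111 [wait]  node(6,4) S=143.6884 payoff=0.0000 vs cont=0.0000 → 0.0000 [wait]  node(6,5) S=220.7222 payoff=0.0000 vs cont=0.0000 → 0.0000 [wait]  node(6,6) S=339.0551 payoff=0.0000 vs cont=0.0000 → 0.0000 [wait]  ⇒ S*(6)=39.6414
t_5: node(5,0) S=31.9843 payoff=55.2057 vs cont=54.5188 → 55.2057 [stop]  node(5,1) S=49.1316 payoff=38.0584 vs cont=37.5317 → 38.0584 [stop]  node(5,2) S=75.4719 payoff=11.7181 vs cont=17.5628 → 17.5628 [wait]  node(5,3) S=115.9337 payoff=0.0000 vs cont=3.9344 → 3.9344 [wait]  node(5,4) S=178.0877 payoff=0.0000 vs cont=0.0000 → 0.0000 [wait]  node(5,5) S=273.5635 payoff=0.0000 vs cont=0.0000 → 0.0000 [wait]  ⇒ S*(5)=49.1316
t_4: node(4,0) S=39.6414 payoff=47.5486 vs cont=46.8617 → 47.5486 [stop]  node(4,1) S=60.8938 payoff=26.2962 vs cont=28.3051 → 28.3051 [wait]  node(4,2) S=93.5400 payoff=0.0000 vs cont=11.1384 → 11.1384 [wait]  node(4,3) S=143.6884 payoff=0.0000 vs cont=2.0887 → 2.0887 [wait]  node(4,4) S=220.7222 payoff=0.0000 vs cont=0.0000 → 0.0000 [wait]  ⇒ S*(4)=39.6414
t_3: node(3,0) S=49.1316 payoff=38.0584 vs cont=38.2981 → 38.2981 [wait]  node(3,1) S=75.4719 payoff=11.7181 vs cont=20.1641 → 20.1641 [wait]  node(3,2) S=115.9337 payoff=0.0000 vs cont=6.8766 → 6.8766 [wait]  node(3,3) S=178.0877 payoff=0.0000 vs cont=1.1088 → 1.1088 [wait]  ⇒ S*(3)=-
t_2: node(2,0) S=60.8938 payoff=26.2962 vs cont=29.6322 → 29.6322 [wait]  node(2,1) S=93.5400 payoff=0.0000 vs cont=13.8765 → 13.8765 [wait]  node(2,2) S=143.6884 payoff=0.0000 vs cont=4.1621 → 4.1621 [wait]  ⇒ S*(2)=-
t_1: node(1,0) S=75.4719 payoff=11.7181 vs cont=22.1316 → 22.1316 [wait]  node(1,1) S=115.9337 payoff=0.0000 vs cont=9.2865 → 9.2865 [wait]  ⇒ S*(1)=-
t_0: node(0,0) S=93.5400 payoff=0.0000 vs cont=16.0325 → 16.0325 [wait]  ⇒ S*(0)=-

price = 16.0325
boundary = - - - - 39.6414 49.1316 39.6414 49.1316
tree:
16.0325
22.1316 9.2865
29.6322 13.8765 4.1621
38.2981 20.1641 6.8766 1.1088
47.5486 28.3051 11.1384 2.0887 0.0000
55.2057 38.0584 17.5628 3.9344 0.0000 0.0000
61.3838 47.5486 26.6434 7.4111 0.0000 0.0000 0.0000
66.3685 55.2057 38.0584 13.9601 0.0000 0.0000 0.0000 0.0000
70.3904 61.3838 47.5486 26.2962 0.0000 0.0000 0.0000 0.0000 0.0000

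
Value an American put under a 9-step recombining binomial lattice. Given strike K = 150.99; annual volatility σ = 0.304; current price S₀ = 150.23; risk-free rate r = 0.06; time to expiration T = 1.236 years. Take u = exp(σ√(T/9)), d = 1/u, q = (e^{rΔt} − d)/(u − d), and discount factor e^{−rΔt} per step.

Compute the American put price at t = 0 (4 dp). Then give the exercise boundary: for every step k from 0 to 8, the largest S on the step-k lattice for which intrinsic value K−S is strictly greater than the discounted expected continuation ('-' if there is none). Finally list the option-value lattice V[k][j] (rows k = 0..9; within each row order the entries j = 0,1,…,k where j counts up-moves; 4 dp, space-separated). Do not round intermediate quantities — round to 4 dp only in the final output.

price = 16.5080
boundary = - - - 107.1462 95.7304 107.1462 95.7304 107.1462 119.9232
tree:
16.5080
23.5535 9.9670
32.6483 15.1463 5.1233
43.8438 22.3586 8.4218 2.0186
55.2596 31.9146 13.4863 3.6637 0.4614
65.4591 43.8438 20.9038 6.5366 0.9466 0.0000
74.5719 55.2596 31.0883 11.4003 1.9420 0.0000 0.0000
82.7137 65.4591 43.8438 19.2655 3.9839 0.0000 0.0000 0.0000
89.9881 74.5719 55.2596 31.0668 8.1727 0.0000 0.0000 0.0000 0.0000
96.4875 82.7137 65.4591 43.8438 16.7661 0.0000 0.0000 0.0000 0.0000 0.0000

params: Δt=0.13733 u=1.11925 d=0.89346 q=0.50851 e^(-rΔt)=0.99179
t_9 payoffs: 96.4875 82.7137 65.4591 43.8438 16.7661 0.0000 0.0000 0.0000 0.0000 0.0000
t_8: node(8,0) S=61.0019 payoff=89.9881 vs cont=88.7491 → 89.9881 [stop]  node(8,1) S=76.4181 payoff=74.5719 vs cont=73.3328 → 74.5719 [stop]  node(8,2) S=95.7304 payoff=55.2596 vs cont=54.0206 → 55.2596 [stop]  node(8,3) S=119.9232 payoff=31.0668 vs cont=29.8277 → 31.0668 [stop]  node(8,4) S=150.2300 payoff=0.7600 vs cont=8.1727 → 8.1727 [wait]  node(8,5) S=188.1959 payoff=0.0000 vs cont=0.0000 → 0.0000 [wait]  node(8,6) S=235.7564 payoff=0.0000 vs cont=0.0000 → 0.0000 [wait]  node(8,7) S=295.3363 payoff=0.0000 vs cont=0.0000 → 0.0000 [wait]  node(8,8) S=369.9732 payoff=0.0000 vs cont=0.0000 → 0.0000 [wait]  ⇒ S*(8)=119.9232
t_7: node(7,0) S=68.2763 payoff=82.7137 vs cont=81.4747 → 82.7137 [stop]  node(7,1) S=85.5309 payoff=65.4591 vs cont=64.2200 → 65.4591 [stop]  node(7,2) S=107.1462 payoff=43.8438 vs cont=42.6048 → 43.8438 [stop]  node(7,3) S=134.2239 payoff=16.7661 vs cont=19.2655 → 19.2655 [wait]  node(7,4) S=168.1448 payoff=0.0000 vs cont=3.9839 → 3.9839 [wait]  node(7,5) S=210.6380 payoff=0.0000 vs cont=0.0000 → 0.0000 [wait]  node(7,6) S=263.8701 payoff=0.0000 vs cont=0.0000 → 0.0000 [wait]  node(7,7) S=330.5548 payoff=0.0000 vs cont=0.0000 → 0.0000 [wait]  ⇒ S*(7)=107.1462
t_6: node(6,0) S=76.4181 payoff=74.5719 vs cont=73.3328 → 74.5719 [stop]  node(6,1) S=95.7304 payoff=55.2596 vs cont=54.0206 → 55.2596 [stop]  node(6,2) S=119.9232 payoff=31.0668 vs cont=31.0883 → 31.0883 [wait]  node(6,3) S=150.2300 payoff=0.7600 vs cont=11.4003 → 11.4003 [wait]  node(6,4) S=188.1959 payoff=0.0000 vs cont=1.9420 → 1.9420 [wait]  node(6,5) S=235.7564 payoff=0.0000 vs cont=0.0000 → 0.0000 [wait]  node(6,6) S=295.3363 payoff=0.0000 vs cont=0.0000 → 0.0000 [wait]  ⇒ S*(6)=95.7304
t_5: node(5,0) S=85.5309 payoff=65.4591 vs cont=64.2200 → 65.4591 [stop]  node(5,1) S=107.1462 payoff=43.8438 vs cont=42.6157 → 43.8438 [stop]  node(5,2) S=134.2239 payoff=16.7661 vs cont=20.9038 → 20.9038 [wait]  node(5,3) S=168.1448 payoff=0.0000 vs cont=6.5366 → 6.5366 [wait]  node(5,4) S=210.6380 payoff=0.0000 vs cont=0.9466 → 0.9466 [wait]  node(5,5) S=263.8701 payoff=0.0000 vs cont=0.0000 → 0.0000 [wait]  ⇒ S*(5)=107.1462
t_4: node(4,0) S=95.7304 payoff=55.2596 vs cont=54.0206 → 55.2596 [stop]  node(4,1) S=119.9232 payoff=31.0668 vs cont=31.9146 → 31.9146 [wait]  node(4,2) S=150.2300 payoff=0.7600 vs cont=13.4863 → 13.4863 [wait]  node(4,3) S=188.1959 payoff=0.0000 vs cont=3.6637 → 3.6637 [wait]  node(4,4) S=235.7564 payoff=0.0000 vs cont=0.4614 → 0.4614 [wait]  ⇒ S*(4)=95.7304
t_3: node(3,0) S=107.1462 payoff=43.8438 vs cont=43.0324 → 43.8438 [stop]  node(3,1) S=134.2239 payoff=16.7661 vs cont=22.3586 → 22.3586 [wait]  node(3,2) S=168.1448 payoff=0.0000 vs cont=8.4218 → 8.4218 [wait]  node(3,3) S=210.6380 payoff=0.0000 vs cont=2.0186 → 2.0186 [wait]  ⇒ S*(3)=107.1462
t_2: node(2,0) S=119.9232 payoff=31.0668 vs cont=32.6483 → 32.6483 [wait]  node(2,1) S=150.2300 payoff=0.7600 vs cont=15.1463 → 15.1463 [wait]  node(2,2) S=188.1959 payoff=0.0000 vs cont=5.1233 → 5.1233 [wait]  ⇒ S*(2)=-
t_1: node(1,0) S=134.2239 payoff=16.7661 vs cont=23.5535 → 23.5535 [wait]  node(1,1) S=168.1448 payoff=0.0000 vs cont=9.9670 → 9.9670 [wait]  ⇒ S*(1)=-
t_0: node(0,0) S=150.2300 payoff=0.7600 vs cont=16.5080 → 16.5080 [wait]  ⇒ S*(0)=-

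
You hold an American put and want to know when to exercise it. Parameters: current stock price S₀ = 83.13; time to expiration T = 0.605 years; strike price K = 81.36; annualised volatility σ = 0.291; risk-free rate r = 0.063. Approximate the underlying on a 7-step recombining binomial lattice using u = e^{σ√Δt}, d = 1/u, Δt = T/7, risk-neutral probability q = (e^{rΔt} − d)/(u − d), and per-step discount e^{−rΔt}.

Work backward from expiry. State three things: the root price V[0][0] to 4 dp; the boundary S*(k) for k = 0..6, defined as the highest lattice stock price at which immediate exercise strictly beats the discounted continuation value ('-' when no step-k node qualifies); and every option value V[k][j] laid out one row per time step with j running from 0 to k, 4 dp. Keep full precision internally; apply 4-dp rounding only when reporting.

price = 5.6040
boundary = - - - 64.3125 59.0394 64.3125 70.0567
tree:
5.6040
8.4051 2.9780
12.2018 4.8544 1.2107
17.0475 7.6860 2.1912 0.2835
22.3206 11.7267 3.8936 0.5823 0.0000
27.1615 17.0475 6.7503 1.1960 0.0000 0.0000
31.6054 22.3206 11.3033 2.4567 0.0000 0.0000 0.0000
35.6849 27.1615 17.0475 5.0461 0.0000 0.0000 0.0000 0.0000

params: Δt=0.08643 u=1.08932 d=0.91801 q=0.51050 e^(-rΔt)=0.99457
t_7 payoffs: 35.6849 27.1615 17.0475 5.0461 0.0000 0.0000 0.0000 0.0000
t_6: node(6,0) S=49.7546 payoff=31.6054 vs cont=31.1636 → 31.6054 [stop]  node(6,1) S=59.0394 payoff=22.3206 vs cont=21.8788 → 22.3206 [stop]  node(6,2) S=70.0567 payoff=11.3033 vs cont=10.8615 → 11.3033 [stop]  node(6,3) S=83.1300 payoff=0.0000 vs cont=2.4567 → 2.4567 [wait]  node(6,4) S=98.6429 payoff=0.0000 vs cont=0.0000 → 0.0000 [wait]  node(6,5) S=117.0507 payoff=0.0000 vs cont=0.0000 → 0.0000 [wait]  node(6,6) S=138.8935 payoff=0.0000 vs cont=0.0000 → 0.0000 [wait]  ⇒ S*(6)=70.0567
t_5: node(5,0) S=54.1985 payoff=27.1615 vs cont=26.7197 → 27.1615 [stop]  node(5,1) S=64.3125 payoff=17.0475 vs cont=16.6057 → 17.0475 [stop]  node(5,2) S=76.3139 payoff=5.0461 vs cont=6.7503 → 6.7503 [wait]  node(5,3) S=90.5549 payoff=0.0000 vs cont=1.1960 → 1.1960 [wait]  node(5,4) S=107.4533 payoff=0.0000 vs cont=0.0000 → 0.0000 [wait]  node(5,5) S=127.5052 payoff=0.0000 vs cont=0.0000 → 0.0000 [wait]  ⇒ S*(5)=64.3125
t_4: node(4,0) S=59.0394 payoff=22.3206 vs cont=21.8788 → 22.3206 [stop]  node(4,1) S=70.0567 payoff=11.3033 vs cont=11.7267 → 11.7267 [wait]  node(4,2) S=83.1300 payoff=0.0000 vs cont=3.8936 → 3.8936 [wait]  node(4,3) S=98.6429 payoff=0.0000 vs cont=0.5823 → 0.5823 [wait]  node(4,4) S=117.0507 payoff=0.0000 vs cont=0.0000 → 0.0000 [wait]  ⇒ S*(4)=59.0394
t_3: node(3,0) S=64.3125 payoff=17.0475 vs cont=16.8207 → 17.0475 [stop]  node(3,1) S=76.3139 payoff=5.0461 vs cont=7.6860 → 7.6860 [wait]  node(3,2) S=90.5549 payoff=0.0000 vs cont=2.1912 → 2.1912 [wait]  node(3,3) S=107.4533 payoff=0.0000 vs cont=0.2835 → 0.2835 [wait]  ⇒ S*(3)=64.3125
t_2: node(2,0) S=70.0567 payoff=11.3033 vs cont=12.2018 → 12.2018 [wait]  node(2,1) S=83.1300 payoff=0.0000 vs cont=4.8544 → 4.8544 [wait]  node(2,2) S=98.6429 payoff=0.0000 vs cont=1.2107 → 1.2107 [wait]  ⇒ S*(2)=-
t_1: node(1,0) S=76.3139 payoff=5.0461 vs cont=8.4051 → 8.4051 [wait]  node(1,1) S=90.5549 payoff=0.0000 vs cont=2.9780 → 2.9780 [wait]  ⇒ S*(1)=-
t_0: node(0,0) S=83.1300 payoff=0.0000 vs cont=5.6040 → 5.6040 [wait]  ⇒ S*(0)=-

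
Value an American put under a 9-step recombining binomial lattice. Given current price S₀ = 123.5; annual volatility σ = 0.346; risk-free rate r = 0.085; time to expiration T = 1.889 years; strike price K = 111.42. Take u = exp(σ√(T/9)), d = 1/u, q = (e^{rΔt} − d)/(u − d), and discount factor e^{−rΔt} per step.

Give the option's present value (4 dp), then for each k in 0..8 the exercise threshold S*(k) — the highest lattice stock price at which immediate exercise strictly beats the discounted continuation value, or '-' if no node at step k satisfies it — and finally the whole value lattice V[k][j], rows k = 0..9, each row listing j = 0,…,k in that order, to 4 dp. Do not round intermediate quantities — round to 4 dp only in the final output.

params: Δt=0.20989 u=1.17177 d=0.85341 q=0.51700 e^(-rΔt)=0.98232
t_9 payoffs: 81.7658 70.7034 55.5144 34.6591 6.0239 0.0000 0.0000 0.0000 0.0000 0.0000
t_8: node(8,0) S=34.7479 payoff=76.6721 vs cont=74.7019 → 76.6721 [stop]  node(8,1) S=47.7104 payoff=63.7096 vs cont=61.7394 → 63.7096 [stop]  node(8,2) S=65.5085 payoff=45.9115 vs cont=43.9413 → 45.9115 [stop]  node(8,3) S=89.9461 payoff=21.4739 vs cont=19.5037 → 21.4739 [stop]  node(8,4) S=123.5000 payoff=0.0000 vs cont=2.8581 → 2.8581 [wait]  node(8,5) S=169.5710 payoff=0.0000 vs cont=0.0000 → 0.0000 [wait]  node(8,6) S=232.8284 payoff=0.0000 vs cont=0.0000 → 0.0000 [wait]  node(8,7) S=319.6837 payoff=0.0000 vs cont=0.0000 → 0.0000 [wait]  node(8,8) S=438.9399 payoff=0.0000 vs cont=0.0000 → 0.0000 [wait]  ⇒ S*(8)=89.9461
t_7: node(7,0) S=40.7166 payoff=70.7034 vs cont=68.7333 → 70.7034 [stop]  node(7,1) S=55.9056 payoff=55.5144 vs cont=53.5442 → 55.5144 [stop]  node(7,2) S=76.7609 payoff=34.6591 vs cont=32.6889 → 34.6591 [stop]  node(7,3) S=105.3961 payoff=6.0239 vs cont=11.6401 → 11.6401 [wait]  node(7,4) S=144.7136 payoff=0.0000 vs cont=1.3561 → 1.3561 [wait]  node(7,5) S=198.6981 payoff=0.0000 vs cont=0.0000 → 0.0000 [wait]  node(7,6) S=272.8213 payoff=0.0000 vs cont=0.0000 → 0.0000 [wait]  node(7,7) S=374.5957 payoff=0.0000 vs cont=0.0000 → 0.0000 [wait]  ⇒ S*(7)=76.7609
t_6: node(6,0) S=47.7104 payoff=63.7096 vs cont=61.7394 → 63.7096 [stop]  node(6,1) S=65.5085 payoff=45.9115 vs cont=43.9413 → 45.9115 [stop]  node(6,2) S=89.9461 payoff=21.4739 vs cont=22.3559 → 22.3559 [wait]  node(6,3) S=123.5000 payoff=0.0000 vs cont=6.2115 → 6.2115 [wait]  node(6,4) S=169.5710 payoff=0.0000 vs cont=0.6434 → 0.6434 [wait]  node(6,5) S=232.8284 payoff=0.0000 vs cont=0.0000 → 0.0000 [wait]  node(6,6) S=319.6837 payoff=0.0000 vs cont=0.0000 → 0.0000 [wait]  ⇒ S*(6)=65.5085
t_5: node(5,0) S=55.9056 payoff=55.5144 vs cont=53.5442 → 55.5144 [stop]  node(5,1) S=76.7609 payoff=34.6591 vs cont=33.1369 → 34.6591 [stop]  node(5,2) S=105.3961 payoff=6.0239 vs cont=13.7616 → 13.7616 [wait]  node(5,3) S=144.7136 payoff=0.0000 vs cont=3.2739 → 3.2739 [wait]  node(5,4) S=198.6981 payoff=0.0000 vs cont=0.3053 → 0.3053 [wait]  node(5,5) S=272.8213 payoff=0.0000 vs cont=0.0000 → 0.0000 [wait]  ⇒ S*(5)=76.7609
t_4: node(4,0) S=65.5085 payoff=45.9115 vs cont=43.9413 → 45.9115 [stop]  node(4,1) S=89.9461 payoff=21.4739 vs cont=23.4334 → 23.4334 [wait]  node(4,2) S=123.5000 payoff=0.0000 vs cont=8.1920 → 8.1920 [wait]  node(4,3) S=169.5710 payoff=0.0000 vs cont=1.7084 → 1.7084 [wait]  node(4,4) S=232.8284 payoff=0.0000 vs cont=0.1448 → 0.1448 [wait]  ⇒ S*(4)=65.5085
t_3: node(3,0) S=76.7609 payoff=34.6591 vs cont=33.6840 → 34.6591 [stop]  node(3,1) S=105.3961 payoff=6.0239 vs cont=15.2786 → 15.2786 [wait]  node(3,2) S=144.7136 payoff=0.0000 vs cont=4.7544 → 4.7544 [wait]  node(3,3) S=198.6981 payoff=0.0000 vs cont=0.8841 → 0.8841 [wait]  ⇒ S*(3)=76.7609
t_2: node(2,0) S=89.9461 payoff=21.4739 vs cont=24.2038 → 24.2038 [wait]  node(2,1) S=123.5000 payoff=0.0000 vs cont=9.6637 → 9.6637 [wait]  node(2,2) S=169.5710 payoff=0.0000 vs cont=2.7048 → 2.7048 [wait]  ⇒ S*(2)=-
t_1: node(1,0) S=105.3961 payoff=6.0239 vs cont=16.3916 → 16.3916 [wait]  node(1,1) S=144.7136 payoff=0.0000 vs cont=5.9587 → 5.9587 [wait]  ⇒ S*(1)=-
t_0: node(0,0) S=123.5000 payoff=0.0000 vs cont=10.8034 → 10.8034 [wait]  ⇒ S*(0)=-

price = 10.8034
boundary = - - - 76.7609 65.5085 76.7609 65.5085 76.7609 89.9461
tree:
10.8034
16.3916 5.9587
24.2038 9.6637 2.7048
34.6591 15.2786 4.7544 0.8841
45.9115 23.4334 8.1920 1.7084 0.1448
55.5144 34.6591 13.7616 3.2739 0.3053 0.0000
63.7096 45.9115 22.3559 6.2115 0.6434 0.0000 0.0000
70.7034 55.5144 34.6591 11.6401 1.3561 0.0000 0.0000 0.0000
76.6721 63.7096 45.9115 21.4739 2.8581 0.0000 0.0000 0.0000 0.0000
81.7658 70.7034 55.5144 34.6591 6.0239 0.0000 0.0000 0.0000 0.0000 0.0000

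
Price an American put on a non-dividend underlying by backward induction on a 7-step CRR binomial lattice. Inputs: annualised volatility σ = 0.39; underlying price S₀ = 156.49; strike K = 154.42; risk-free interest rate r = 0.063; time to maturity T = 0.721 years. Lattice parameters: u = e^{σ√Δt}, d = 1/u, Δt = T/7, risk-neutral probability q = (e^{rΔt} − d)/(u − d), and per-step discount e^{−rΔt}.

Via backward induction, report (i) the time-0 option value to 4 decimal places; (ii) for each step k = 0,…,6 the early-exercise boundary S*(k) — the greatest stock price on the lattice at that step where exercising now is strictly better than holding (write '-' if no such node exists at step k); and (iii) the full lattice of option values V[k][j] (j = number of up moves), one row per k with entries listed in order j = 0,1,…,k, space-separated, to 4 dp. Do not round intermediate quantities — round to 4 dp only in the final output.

price = 17.1743
boundary = - - - 107.5006 94.8533 107.5006 121.8343
tree:
17.1743
24.8516 9.5581
34.8028 15.0138 4.1110
46.9194 22.8840 7.1722 1.0381
59.5667 33.5778 12.2617 2.0678 0.0000
70.7261 46.9194 20.3915 4.1187 0.0000 0.0000
80.5725 59.5667 32.5857 8.2038 0.0000 0.0000 0.0000
89.2606 70.7261 46.9194 16.3409 0.0000 0.0000 0.0000 0.0000

params: Δt=0.10300 u=1.13334 d=0.88235 q=0.49469 e^(-rΔt)=0.99353
t_7 payoffs: 89.2606 70.7261 46.9194 16.3409 0.0000 0.0000 0.0000 0.0000
t_6: node(6,0) S=73.8475 payoff=80.5725 vs cont=79.5738 → 80.5725 [stop]  node(6,1) S=94.8533 payoff=59.5667 vs cont=58.5679 → 59.5667 [stop]  node(6,2) S=121.8343 payoff=32.5857 vs cont=31.5869 → 32.5857 [stop]  node(6,3) S=156.4900 payoff=0.0000 vs cont=8.2038 → 8.2038 [wait]  node(6,4) S=201.0035 payoff=0.0000 vs cont=0.0000 → 0.0000 [wait]  node(6,5) S=258.1788 payoff=0.0000 vs cont=0.0000 → 0.0000 [wait]  node(6,6) S=331.6177 payoff=0.0000 vs cont=0.0000 → 0.0000 [wait]  ⇒ S*(6)=121.8343
t_5: node(5,0) S=83.6939 payoff=70.7261 vs cont=69.7273 → 70.7261 [stop]  node(5,1) S=107.5006 payoff=46.9194 vs cont=45.9206 → 46.9194 [stop]  node(5,2) S=138.0791 payoff=16.3409 vs cont=20.3915 → 20.3915 [wait]  node(5,3) S=177.3557 payoff=0.0000 vs cont=4.1187 → 4.1187 [wait]  node(5,4) S=227.8044 payoff=0.0000 vs cont=0.0000 → 0.0000 [wait]  node(5,5) S=292.6032 payoff=0.0000 vs cont=0.0000 → 0.0000 [wait]  ⇒ S*(5)=107.5006
t_4: node(4,0) S=94.8533 payoff=59.5667 vs cont=58.5679 → 59.5667 [stop]  node(4,1) S=121.8343 payoff=32.5857 vs cont=33.5778 → 33.5778 [wait]  node(4,2) S=156.4900 payoff=0.0000 vs cont=12.2617 → 12.2617 [wait]  node(4,3) S=201.0035 payoff=0.0000 vs cont=2.0678 → 2.0678 [wait]  node(4,4) S=258.1788 payoff=0.0000 vs cont=0.0000 → 0.0000 [wait]  ⇒ S*(4)=94.8533
t_3: node(3,0) S=107.5006 payoff=46.9194 vs cont=46.4082 → 46.9194 [stop]  node(3,1) S=138.0791 payoff=16.3409 vs cont=22.8840 → 22.8840 [wait]  node(3,2) S=177.3557 payoff=0.0000 vs cont=7.1722 → 7.1722 [wait]  node(3,3) S=227.8044 payoff=0.0000 vs cont=1.0381 → 1.0381 [wait]  ⇒ S*(3)=107.5006
t_2: node(2,0) S=121.8343 payoff=32.5857 vs cont=34.8028 → 34.8028 [wait]  node(2,1) S=156.4900 payoff=0.0000 vs cont=15.0138 → 15.0138 [wait]  node(2,2) S=201.0035 payoff=0.0000 vs cont=4.1110 → 4.1110 [wait]  ⇒ S*(2)=-
t_1: node(1,0) S=138.0791 payoff=16.3409 vs cont=24.8516 → 24.8516 [wait]  node(1,1) S=177.3557 payoff=0.0000 vs cont=9.5581 → 9.5581 [wait]  ⇒ S*(1)=-
t_0: node(0,0) S=156.4900 payoff=0.0000 vs cont=17.1743 → 17.1743 [wait]  ⇒ S*(0)=-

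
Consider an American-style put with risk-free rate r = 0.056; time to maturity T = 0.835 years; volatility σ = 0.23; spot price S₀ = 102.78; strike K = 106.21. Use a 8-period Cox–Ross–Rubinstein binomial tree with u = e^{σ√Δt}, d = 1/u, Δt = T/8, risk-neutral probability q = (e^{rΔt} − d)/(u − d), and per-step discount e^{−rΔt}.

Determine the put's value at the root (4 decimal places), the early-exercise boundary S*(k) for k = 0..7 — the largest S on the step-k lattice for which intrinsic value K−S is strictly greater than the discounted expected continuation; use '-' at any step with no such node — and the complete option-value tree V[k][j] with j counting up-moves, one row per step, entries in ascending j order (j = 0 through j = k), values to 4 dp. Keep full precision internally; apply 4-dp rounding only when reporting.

price = 8.6382
boundary = - - - 82.2425 88.5864 82.2425 88.5864 95.4196
tree:
8.6382
12.5664 5.1216
17.6845 7.9992 2.5320
23.9675 12.1034 4.3135 0.9215
29.8572 17.6236 7.1611 1.7424 0.1766
35.3250 23.9675 11.4950 3.2547 0.3708 0.0000
40.4013 29.8572 17.6236 5.9862 0.7784 0.0000 0.0000
45.1140 35.3250 23.9675 10.7904 1.6339 0.0000 0.0000 0.0000
49.4893 40.4013 29.8572 17.6236 3.4300 0.0000 0.0000 0.0000 0.0000

Δt=0.10437  u=1.07714  d=0.92839  q=0.52084  discount=0.99417
step 8 (expiry): payoffs max(K−S,0) = 49.4893 40.4013 29.8572 17.6236 3.4300 0.0000 0.0000 0.0000 0.0000
step 7: (k=7,j=0): S=61.0960, (K−S)⁺=45.1140, hold=44.4950 ⇒ V=45.1140 exercise | (k=7,j=1): S=70.8850, (K−S)⁺=35.3250, hold=34.7060 ⇒ V=35.3250 exercise | (k=7,j=2): S=82.2425, (K−S)⁺=23.9675, hold=23.3486 ⇒ V=23.9675 exercise | (k=7,j=3): S=95.4196, (K−S)⁺=10.7904, hold=10.1714 ⇒ V=10.7904 exercise | (k=7,j=4): S=110.7081, (K−S)⁺=0.0000, hold=1.6339 ⇒ V=1.6339 continue | (k=7,j=5): S=128.4462, (K−S)⁺=0.0000, hold=0.0000 ⇒ V=0.0000 continue | (k=7,j=6): S=149.0263, (K−S)⁺=0.0000, hold=0.0000 ⇒ V=0.0000 continue | (k=7,j=7): S=172.9038, (K−S)⁺=0.0000, hold=0.0000 ⇒ V=0.0000 continue  boundary S*=95.4196
step 6: (k=6,j=0): S=65.8087, (K−S)⁺=40.4013, hold=39.7823 ⇒ V=40.4013 exercise | (k=6,j=1): S=76.3528, (K−S)⁺=29.8572, hold=29.2382 ⇒ V=29.8572 exercise | (k=6,j=2): S=88.5864, (K−S)⁺=17.6236, hold=17.0046 ⇒ V=17.6236 exercise | (k=6,j=3): S=102.7800, (K−S)⁺=3.4300, hold=5.9862 ⇒ V=5.9862 continue | (k=6,j=4): S=119.2478, (K−S)⁺=0.0000, hold=0.7784 ⇒ V=0.7784 continue | (k=6,j=5): S=138.3541, (K−S)⁺=0.0000, hold=0.0000 ⇒ V=0.0000 continue | (k=6,j=6): S=160.5217, (K−S)⁺=0.0000, hold=0.0000 ⇒ V=0.0000 continue  boundary S*=88.5864
step 5: (k=5,j=0): S=70.8850, (K−S)⁺=35.3250, hold=34.7060 ⇒ V=35.3250 exercise | (k=5,j=1): S=82.2425, (K−S)⁺=23.9675, hold=23.3486 ⇒ V=23.9675 exercise | (k=5,j=2): S=95.4196, (K−S)⁺=10.7904, hold=11.4950 ⇒ V=11.4950 continue | (k=5,j=3): S=110.7081, (K−S)⁺=0.0000, hold=3.2547 ⇒ V=3.2547 continue | (k=5,j=4): S=128.4462, (K−S)⁺=0.0000, hold=0.3708 ⇒ V=0.3708 continue | (k=5,j=5): S=149.0263, (K−S)⁺=0.0000, hold=0.0000 ⇒ V=0.0000 continue  boundary S*=82.2425
step 4: (k=4,j=0): S=76.3528, (K−S)⁺=29.8572, hold=29.2382 ⇒ V=29.8572 exercise | (k=4,j=1): S=88.5864, (K−S)⁺=17.6236, hold=17.3695 ⇒ V=17.6236 exercise | (k=4,j=2): S=102.7800, (K−S)⁺=3.4300, hold=7.1611 ⇒ V=7.1611 continue | (k=4,j=3): S=119.2478, (K−S)⁺=0.0000, hold=1.7424 ⇒ V=1.7424 continue | (k=4,j=4): S=138.3541, (K−S)⁺=0.0000, hold=0.1766 ⇒ V=0.1766 continue  boundary S*=88.5864
step 3: (k=3,j=0): S=82.2425, (K−S)⁺=23.9675, hold=23.3486 ⇒ V=23.9675 exercise | (k=3,j=1): S=95.4196, (K−S)⁺=10.7904, hold=12.1034 ⇒ V=12.1034 continue | (k=3,j=2): S=110.7081, (K−S)⁺=0.0000, hold=4.3135 ⇒ V=4.3135 continue | (k=3,j=3): S=128.4462, (K−S)⁺=0.0000, hold=0.9215 ⇒ V=0.9215 continue  boundary S*=82.2425
step 2: (k=2,j=0): S=88.5864, (K−S)⁺=17.6236, hold=17.6845 ⇒ V=17.6845 continue | (k=2,j=1): S=102.7800, (K−S)⁺=3.4300, hold=7.9992 ⇒ V=7.9992 continue | (k=2,j=2): S=119.2478, (K−S)⁺=0.0000, hold=2.5320 ⇒ V=2.5320 continue  boundary S*=-
step 1: (k=1,j=0): S=95.4196, (K−S)⁺=10.7904, hold=12.5664 ⇒ V=12.5664 continue | (k=1,j=1): S=110.7081, (K−S)⁺=0.0000, hold=5.1216 ⇒ V=5.1216 continue  boundary S*=-
step 0: (k=0,j=0): S=102.7800, (K−S)⁺=3.4300, hold=8.6382 ⇒ V=8.6382 continue  boundary S*=-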